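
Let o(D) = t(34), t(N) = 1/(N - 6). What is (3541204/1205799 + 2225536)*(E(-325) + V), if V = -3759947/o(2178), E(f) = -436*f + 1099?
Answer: -94045743093558307852/401933 ≈ -2.3398e+14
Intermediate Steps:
E(f) = 1099 - 436*f
t(N) = 1/(-6 + N)
o(D) = 1/28 (o(D) = 1/(-6 + 34) = 1/28)
V = -105278516 (V = -3759947/1/28 = -3759947*28 = -105278516)
(3541204/1205799 + 2225536)*(E(-325) + V) = (3541204/1205799 + 2225536)*((1099 - 436*(-325)) - 105278516) = (3541204*(1/1205799) + 2225536)*((1099 + 141700) - 105278516) = (3541204/1205799 + 2225536)*(142799 - 105278516) = (2683552624468/1205799)*(-105135717) = -94045743093558307852/401933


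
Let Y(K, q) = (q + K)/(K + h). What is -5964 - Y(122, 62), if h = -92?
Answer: -89552/15 ≈ -5970.1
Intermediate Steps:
Y(K, q) = (K + q)/(-92 + K) (Y(K, q) = (q + K)/(K - 92) = (K + q)/(-92 + K))
-5964 - Y(122, 62) = -5964 - (122 + 62)/(-92 + 122) = -5964 - 184/30 = -5964 - 1*92/15 = -5964 - 92/15 = -89552/15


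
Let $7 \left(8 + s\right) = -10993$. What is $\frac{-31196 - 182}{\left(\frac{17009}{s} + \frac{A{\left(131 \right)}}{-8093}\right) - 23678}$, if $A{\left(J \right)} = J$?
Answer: $\frac{1402903429773}{1059120647462} \approx 1.3246$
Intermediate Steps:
$s = - \frac{11049}{7}$ ($s = -8 + \frac{1}{7} \left(-10993\right) = -8 - \frac{10993}{7} = - \frac{11049}{7} \approx -1578.4$)
$\frac{-31196 - 182}{\left(\frac{17009}{s} + \frac{A{\left(131 \right)}}{-8093}\right) - 23678} = \frac{-31196 - 182}{\left(\frac{17009}{- \frac{11049}{7}} + \frac{131}{-8093}\right) - 23678} = \frac{-31196 - 182}{\left(17009 \left(- \frac{7}{11049}\right) + 131 \left(- \frac{1}{8093}\right)\right) - 23678} = - \frac{31378}{\left(- \frac{119063}{11049} - \frac{131}{8093}\right) - 23678} = - \frac{31378}{- \frac{965024278}{89419557} - 23678} = - \frac{31378}{- \frac{2118241294924}{89419557}} = \left(-31378\right) \left(- \frac{89419557}{2118241294924}\right) = \frac{1402903429773}{1059120647462}$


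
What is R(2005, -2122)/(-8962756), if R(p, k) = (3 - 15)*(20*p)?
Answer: 120300/2240689 ≈ 0.053689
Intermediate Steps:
R(p, k) = -240*p
R(2005, -2122)/(-8962756) = -240*2005/(-8962756) = -481200*(-1/8962756) = 120300/2240689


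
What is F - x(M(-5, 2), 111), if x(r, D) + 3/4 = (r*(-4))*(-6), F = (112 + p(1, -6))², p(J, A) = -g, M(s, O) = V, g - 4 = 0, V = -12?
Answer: 47811/4 ≈ 11953.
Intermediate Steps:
g = 4 (g = 4 + 0 = 4)
M(s, O) = -12
p(J, A) = -4 (p(J, A) = -1*4 = -4)
F = 11664 (F = (112 - 4)² = 108² = 11664)
x(r, D) = -¾ + 24*r (x(r, D) = -¾ + (r*(-4))*(-6) = -¾ - 4*r*(-6) = -¾ + 24*r)
F - x(M(-5, 2), 111) = 11664 - (-¾ + 24*(-12)) = 11664 - (-¾ - 288) = 11664 - 1*(-1155/4) = 11664 + 1155/4 = 47811/4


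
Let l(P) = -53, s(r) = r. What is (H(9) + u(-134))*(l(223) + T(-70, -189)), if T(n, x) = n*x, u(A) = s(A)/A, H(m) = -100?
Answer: -1304523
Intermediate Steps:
u(A) = 1 (u(A) = A/A = 1)
(H(9) + u(-134))*(l(223) + T(-70, -189)) = (-100 + 1)*(-53 - 70*(-189)) = -99*(-53 + 13230) = -99*13177 = -1304523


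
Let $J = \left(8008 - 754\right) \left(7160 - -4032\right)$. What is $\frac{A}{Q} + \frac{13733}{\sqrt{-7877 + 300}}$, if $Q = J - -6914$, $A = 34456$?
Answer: $\frac{17228}{40596841} - \frac{13733 i \sqrt{7577}}{7577} \approx 0.00042437 - 157.77 i$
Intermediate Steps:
$J = 81186768$ ($J = 7254 \left(7160 + 4032\right) = 7254 \cdot 11192 = 81186768$)
$Q = 81193682$ ($Q = 81186768 - -6914 = 81186768 + 6914 = 81193682$)
$\frac{A}{Q} + \frac{13733}{\sqrt{-7877 + 300}} = \frac{34456}{81193682} + \frac{13733}{\sqrt{-7877 + 300}} = 34456 \cdot \frac{1}{81193682} + \frac{13733}{\sqrt{-7577}} = \frac{17228}{40596841} + \frac{13733}{i \sqrt{7577}} = \frac{17228}{40596841} + 13733 \left(- \frac{i \sqrt{7577}}{7577}\right) = \frac{17228}{40596841} - \frac{13733 i \sqrt{7577}}{7577}$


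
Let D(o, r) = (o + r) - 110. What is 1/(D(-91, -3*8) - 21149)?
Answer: -1/21374 ≈ -4.6786e-5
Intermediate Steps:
D(o, r) = -110 + o + r
1/(D(-91, -3*8) - 21149) = 1/((-110 - 91 - 3*8) - 21149) = 1/((-110 - 91 - 24) - 21149) = 1/(-225 - 21149) = 1/(-21374) = -1/21374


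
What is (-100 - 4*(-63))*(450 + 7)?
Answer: 69464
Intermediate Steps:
(-100 - 4*(-63))*(450 + 7) = (-100 + 252)*457 = 152*457 = 69464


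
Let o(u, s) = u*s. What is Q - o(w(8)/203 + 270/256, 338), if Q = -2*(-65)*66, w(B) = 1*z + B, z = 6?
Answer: 15219581/1856 ≈ 8200.2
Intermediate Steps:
w(B) = 6 + B (w(B) = 1*6 + B = 6 + B)
o(u, s) = s*u
Q = 8580 (Q = 130*66 = 8580)
Q - o(w(8)/203 + 270/256, 338) = 8580 - 338*((6 + 8)/203 + 270/256) = 8580 - 338*(14*(1/203) + 270*(1/256)) = 8580 - 338*(2/29 + 135/128) = 8580 - 338*4171/3712 = 8580 - 1*704899/1856 = 8580 - 704899/1856 = 15219581/1856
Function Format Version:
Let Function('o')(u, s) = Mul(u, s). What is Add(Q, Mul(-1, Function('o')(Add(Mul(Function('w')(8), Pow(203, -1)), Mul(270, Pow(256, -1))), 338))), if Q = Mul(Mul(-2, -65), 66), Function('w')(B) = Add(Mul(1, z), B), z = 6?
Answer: Rational(15219581, 1856) ≈ 8200.2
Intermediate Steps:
Function('w')(B) = Add(6, B) (Function('w')(B) = Add(Mul(1, 6), B) = Add(6, B))
Function('o')(u, s) = Mul(s, u)
Q = 8580 (Q = Mul(130, 66) = 8580)
Add(Q, Mul(-1, Function('o')(Add(Mul(Function('w')(8), Pow(203, -1)), Mul(270, Pow(256, -1))), 338))) = Add(8580, Mul(-1, Mul(338, Add(Mul(Add(6, 8), Pow(203, -1)), Mul(270, Pow(256, -1)))))) = Add(8580, Mul(-1, Mul(338, Add(Mul(14, Rational(1, 203)), Mul(270, Rational(1, 256)))))) = Add(8580, Mul(-1, Mul(338, Add(Rational(2, 29), Rational(135, 128))))) = Add(8580, Mul(-1, Mul(338, Rational(4171, 3712)))) = Add(8580, Mul(-1, Rational(704899, 1856))) = Add(8580, Rational(-704899, 1856)) = Rational(15219581, 1856)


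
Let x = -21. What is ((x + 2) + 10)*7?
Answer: -63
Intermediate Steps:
((x + 2) + 10)*7 = ((-21 + 2) + 10)*7 = (-19 + 10)*7 = -9*7 = -63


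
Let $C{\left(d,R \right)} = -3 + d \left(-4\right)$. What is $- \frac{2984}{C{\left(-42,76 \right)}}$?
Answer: $- \frac{2984}{165} \approx -18.085$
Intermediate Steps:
$C{\left(d,R \right)} = -3 - 4 d$
$- \frac{2984}{C{\left(-42,76 \right)}} = - \frac{2984}{-3 - -168} = - \frac{2984}{-3 + 168} = - \frac{2984}{165}$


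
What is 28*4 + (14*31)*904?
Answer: 392448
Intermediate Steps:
28*4 + (14*31)*904 = 112 + 434*904 = 112 + 392336 = 392448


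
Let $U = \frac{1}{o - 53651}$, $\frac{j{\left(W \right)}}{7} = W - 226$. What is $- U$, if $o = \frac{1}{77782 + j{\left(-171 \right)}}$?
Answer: $\frac{75003}{4023985952} \approx 1.8639 \cdot 10^{-5}$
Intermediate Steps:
$j{\left(W \right)} = -1582 + 7 W$ ($j{\left(W \right)} = 7 \left(W - 226\right) = 7 \left(-226 + W\right) = -1582 + 7 W$)
$o = \frac{1}{75003}$ ($o = \frac{1}{77782 + \left(-1582 + 7 \left(-171\right)\right)} = \frac{1}{77782 - 2779} = \frac{1}{75003} \approx 1.3333 \cdot 10^{-5}$)
$U = - \frac{75003}{4023985952}$ ($U = \frac{1}{\frac{1}{75003} - 53651} = \frac{1}{- \frac{4023985952}{75003}} = - \frac{75003}{4023985952} \approx -1.8639 \cdot 10^{-5}$)
$- U = \left(-1\right) \left(- \frac{75003}{4023985952}\right) = \frac{75003}{4023985952}$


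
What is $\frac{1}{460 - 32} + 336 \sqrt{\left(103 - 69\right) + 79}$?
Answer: $\frac{1}{428} + 336 \sqrt{113} \approx 3571.7$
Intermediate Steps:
$\frac{1}{460 - 32} + 336 \sqrt{\left(103 - 69\right) + 79} = \frac{1}{428} + 336 \sqrt{34 + 79} = \frac{1}{428} + 336 \sqrt{113}$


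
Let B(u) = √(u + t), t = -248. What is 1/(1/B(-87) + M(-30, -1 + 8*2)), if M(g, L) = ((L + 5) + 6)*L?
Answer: 130650/50953501 + I*√335/50953501 ≈ 0.0025641 + 3.5921e-7*I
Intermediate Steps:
B(u) = √(-248 + u) (B(u) = √(u - 248) = √(-248 + u))
M(g, L) = L*(11 + L) (M(g, L) = ((5 + L) + 6)*L = (11 + L)*L = L*(11 + L))
1/(1/B(-87) + M(-30, -1 + 8*2)) = 1/(1/(√(-248 - 87)) + (-1 + 8*2)*(11 + (-1 + 8*2))) = 1/(1/(√(-335)) + (-1 + 16)*(11 + (-1 + 16))) = 1/(1/(I*√335) + 15*(11 + 15)) = 1/(-I*√335/335 + 15*26) = 1/(-I*√335/335 + 390) = 1/(390 - I*√335/335)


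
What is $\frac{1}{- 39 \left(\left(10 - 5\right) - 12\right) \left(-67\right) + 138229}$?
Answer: $\frac{1}{119938} \approx 8.3376 \cdot 10^{-6}$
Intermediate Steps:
$\frac{1}{- 39 \left(\left(10 - 5\right) - 12\right) \left(-67\right) + 138229} = \frac{1}{- 39 \left(5 - 12\right) \left(-67\right) + 138229} = \frac{1}{\left(-39\right) \left(-7\right) \left(-67\right) + 138229} = \frac{1}{273 \left(-67\right) + 138229} = \frac{1}{-18291 + 138229} = \frac{1}{119938}$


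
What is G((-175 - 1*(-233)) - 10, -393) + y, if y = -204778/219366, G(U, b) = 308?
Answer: 4811425/15669 ≈ 307.07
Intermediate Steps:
y = -14627/15669 (y = -204778*1/219366 = -14627/15669 ≈ -0.93350)
G((-175 - 1*(-233)) - 10, -393) + y = 308 - 14627/15669 = 4811425/15669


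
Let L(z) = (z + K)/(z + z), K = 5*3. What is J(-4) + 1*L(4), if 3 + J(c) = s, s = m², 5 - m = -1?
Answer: 283/8 ≈ 35.375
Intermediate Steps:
m = 6 (m = 5 - 1*(-1) = 5 + 1 = 6)
K = 15
s = 36 (s = 6² = 36)
J(c) = 33 (J(c) = -3 + 36 = 33)
L(z) = (15 + z)/(2*z) (L(z) = (z + 15)/(z + z) = (15 + z)/((2*z)) = (15 + z)*(1/(2*z)) = (15 + z)/(2*z))
J(-4) + 1*L(4) = 33 + 1*((½)*(15 + 4)/4) = 33 + 1*((½)*(¼)*19) = 33 + 1*(19/8) = 33 + 19/8 = 283/8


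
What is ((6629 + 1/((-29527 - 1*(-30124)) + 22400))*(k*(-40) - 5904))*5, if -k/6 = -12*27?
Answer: -63771676728480/22997 ≈ -2.7730e+9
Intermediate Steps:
k = 1944 (k = -(-72)*27 = -6*(-324) = 1944)
((6629 + 1/((-29527 - 1*(-30124)) + 22400))*(k*(-40) - 5904))*5 = ((6629 + 1/((-29527 - 1*(-30124)) + 22400))*(1944*(-40) - 5904))*5 = ((6629 + 1/((-29527 + 30124) + 22400))*(-77760 - 5904))*5 = ((6629 + 1/(597 + 22400))*(-83664))*5 = ((6629 + 1/22997)*(-83664))*5 = ((152447114/22997)*(-83664))*5 = -12754335345696/22997*5 = -63771676728480/22997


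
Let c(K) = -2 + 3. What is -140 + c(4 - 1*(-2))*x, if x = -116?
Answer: -256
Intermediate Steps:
c(K) = 1
-140 + c(4 - 1*(-2))*x = -140 + 1*(-116) = -140 - 116 = -256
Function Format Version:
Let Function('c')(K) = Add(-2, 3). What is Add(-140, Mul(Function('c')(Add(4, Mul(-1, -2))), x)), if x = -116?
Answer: -256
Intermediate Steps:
Function('c')(K) = 1
Add(-140, Mul(Function('c')(Add(4, Mul(-1, -2))), x)) = Add(-140, Mul(1, -116)) = Add(-140, -116) = -256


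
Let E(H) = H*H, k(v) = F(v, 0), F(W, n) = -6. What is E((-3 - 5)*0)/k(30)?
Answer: 0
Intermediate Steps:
k(v) = -6
E(H) = H**2
E((-3 - 5)*0)/k(30) = ((-3 - 5)*0)**2/(-6) = (-8*0)**2*(-1/6) = 0**2*(-1/6) = 0*(-1/6) = 0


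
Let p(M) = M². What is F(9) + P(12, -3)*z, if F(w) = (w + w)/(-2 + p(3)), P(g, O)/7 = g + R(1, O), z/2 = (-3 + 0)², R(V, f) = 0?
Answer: 10602/7 ≈ 1514.6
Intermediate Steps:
z = 18 (z = 2*(-3 + 0)² = 2*(-3)² = 2*9 = 18)
P(g, O) = 7*g (P(g, O) = 7*(g + 0) = 7*g)
F(w) = 2*w/7 (F(w) = (w + w)/(-2 + 3²) = (2*w)/(-2 + 9) = (2*w)/7 = (2*w)*(⅐) = 2*w/7)
F(9) + P(12, -3)*z = (2/7)*9 + (7*12)*18 = 18/7 + 84*18 = 18/7 + 1512 = 10602/7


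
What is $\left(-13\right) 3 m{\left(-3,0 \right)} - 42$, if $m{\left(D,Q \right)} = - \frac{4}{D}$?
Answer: $-94$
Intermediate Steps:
$\left(-13\right) 3 m{\left(-3,0 \right)} - 42 = \left(-13\right) 3 \left(- \frac{4}{-3}\right) - 42 = - 39 \left(\left(-4\right) \left(- \frac{1}{3}\right)\right) - 42 = \left(-39\right) \frac{4}{3} - 42 = -52 - 42 = -94$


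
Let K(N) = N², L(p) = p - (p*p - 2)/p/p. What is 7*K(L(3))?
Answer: 2800/81 ≈ 34.568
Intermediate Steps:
L(p) = p - (-2 + p²)/p² (L(p) = p - (p² - 2)/p/p = p - (-2 + p²)/p/p = p - (-2 + p²)/p²)
7*K(L(3)) = 7*(-1 + 3 + 2/3²)² = 7*(-1 + 3 + 2*(⅑))² = 7*(-1 + 3 + 2/9)² = 7*(20/9)² = 7*(400/81) = 2800/81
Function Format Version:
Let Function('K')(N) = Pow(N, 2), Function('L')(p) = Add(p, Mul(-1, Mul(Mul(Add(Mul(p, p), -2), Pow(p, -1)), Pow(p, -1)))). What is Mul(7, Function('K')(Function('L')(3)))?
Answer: Rational(2800, 81) ≈ 34.568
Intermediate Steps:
Function('L')(p) = Add(p, Mul(-1, Pow(p, -2), Add(-2, Pow(p, 2)))) (Function('L')(p) = Add(p, Mul(-1, Mul(Mul(Add(Pow(p, 2), -2), Pow(p, -1)), Pow(p, -1)))) = Add(p, Mul(-1, Mul(Mul(Add(-2, Pow(p, 2)), Pow(p, -1)), Pow(p, -1)))) = Add(p, Mul(-1, Mul(Mul(Pow(p, -1), Add(-2, Pow(p, 2))), Pow(p, -1)))) = Add(p, Mul(-1, Mul(Pow(p, -2), Add(-2, Pow(p, 2))))) = Add(p, Mul(-1, Pow(p, -2), Add(-2, Pow(p, 2)))))
Mul(7, Function('K')(Function('L')(3))) = Mul(7, Pow(Add(-1, 3, Mul(2, Pow(3, -2))), 2)) = Mul(7, Pow(Add(-1, 3, Mul(2, Rational(1, 9))), 2)) = Mul(7, Pow(Add(-1, 3, Rational(2, 9)), 2)) = Mul(7, Pow(Rational(20, 9), 2)) = Mul(7, Rational(400, 81)) = Rational(2800, 81)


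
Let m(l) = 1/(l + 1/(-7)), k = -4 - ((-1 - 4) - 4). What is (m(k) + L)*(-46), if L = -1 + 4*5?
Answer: -15019/17 ≈ -883.47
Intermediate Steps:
k = 5 (k = -4 - (-5 - 4) = -4 - 1*(-9) = -4 + 9 = 5)
L = 19 (L = -1 + 20 = 19)
m(l) = 1/(-1/7 + l) (m(l) = 1/(l - 1/7) = 1/(-1/7 + l))
(m(k) + L)*(-46) = (7/(-1 + 7*5) + 19)*(-46) = (7/(-1 + 35) + 19)*(-46) = (7/34 + 19)*(-46) = (653/34)*(-46) = -15019/17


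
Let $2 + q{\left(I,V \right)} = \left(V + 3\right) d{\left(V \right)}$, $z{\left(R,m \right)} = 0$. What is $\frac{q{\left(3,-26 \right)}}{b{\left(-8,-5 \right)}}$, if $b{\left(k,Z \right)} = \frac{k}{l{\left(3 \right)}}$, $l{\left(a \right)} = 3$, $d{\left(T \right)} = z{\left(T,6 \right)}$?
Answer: $\frac{3}{4} \approx 0.75$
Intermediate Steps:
$d{\left(T \right)} = 0$
$q{\left(I,V \right)} = -2$ ($q{\left(I,V \right)} = -2 + \left(V + 3\right) 0 = -2 + \left(3 + V\right) 0 = -2 + 0 = -2$)
$b{\left(k,Z \right)} = \frac{k}{3}$
$\frac{q{\left(3,-26 \right)}}{b{\left(-8,-5 \right)}} = - \frac{2}{\frac{1}{3} \left(-8\right)} = - \frac{2}{- \frac{8}{3}} = \left(-2\right) \left(- \frac{3}{8}\right) = \frac{3}{4}$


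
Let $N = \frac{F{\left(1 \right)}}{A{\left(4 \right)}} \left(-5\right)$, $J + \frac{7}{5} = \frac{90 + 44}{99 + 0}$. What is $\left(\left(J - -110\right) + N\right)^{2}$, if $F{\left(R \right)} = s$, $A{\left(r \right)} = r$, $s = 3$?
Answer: $\frac{44218940089}{3920400} \approx 11279.0$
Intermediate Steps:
$F{\left(R \right)} = 3$
$J = - \frac{23}{495}$ ($J = - \frac{7}{5} + \frac{90 + 44}{99 + 0} = - \frac{7}{5} + \frac{134}{99} = - \frac{23}{495} \approx -0.046465$)
$N = - \frac{15}{4}$ ($N = \frac{3}{4} \left(-5\right) = - \frac{15}{4} \approx -3.75$)
$\left(\left(J - -110\right) + N\right)^{2} = \left(\left(- \frac{23}{495} - -110\right) - \frac{15}{4}\right)^{2} = \left(\left(- \frac{23}{495} + 110\right) - \frac{15}{4}\right)^{2} = \left(\frac{54427}{495} - \frac{15}{4}\right)^{2} = \left(\frac{210283}{1980}\right)^{2} = \frac{44218940089}{3920400}$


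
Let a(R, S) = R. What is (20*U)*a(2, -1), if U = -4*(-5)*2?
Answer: 1600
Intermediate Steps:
U = 40 (U = 20*2 = 40)
(20*U)*a(2, -1) = (20*40)*2 = 800*2 = 1600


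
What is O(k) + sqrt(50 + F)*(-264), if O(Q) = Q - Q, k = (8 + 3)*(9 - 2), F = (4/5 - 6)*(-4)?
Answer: -264*sqrt(1770)/5 ≈ -2221.4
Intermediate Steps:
F = 104/5 (F = (4*(1/5) - 6)*(-4) = (4/5 - 6)*(-4) = -26/5*(-4) = 104/5 ≈ 20.800)
k = 77 (k = 11*7 = 77)
O(Q) = 0
O(k) + sqrt(50 + F)*(-264) = 0 + sqrt(50 + 104/5)*(-264) = 0 + sqrt(354/5)*(-264) = 0 + (sqrt(1770)/5)*(-264) = 0 - 264*sqrt(1770)/5 = -264*sqrt(1770)/5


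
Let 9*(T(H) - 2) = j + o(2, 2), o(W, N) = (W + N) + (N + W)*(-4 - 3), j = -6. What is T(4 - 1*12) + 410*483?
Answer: 594086/3 ≈ 1.9803e+5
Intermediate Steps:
o(W, N) = -6*N - 6*W (o(W, N) = (N + W) + (N + W)*(-7) = (N + W) + (-7*N - 7*W) = -6*N - 6*W)
T(H) = -4/3 (T(H) = 2 + (-6 + (-6*2 - 6*2))/9 = 2 + (-6 + (-12 - 12))/9 = 2 + (-6 - 24)/9 = 2 + (1/9)*(-30) = 2 - 10/3 = -4/3)
T(4 - 1*12) + 410*483 = -4/3 + 410*483 = -4/3 + 198030 = 594086/3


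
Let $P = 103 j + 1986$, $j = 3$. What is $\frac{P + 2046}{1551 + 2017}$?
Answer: $\frac{4341}{3568} \approx 1.2166$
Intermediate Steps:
$P = 2295$ ($P = 103 \cdot 3 + 1986 = 309 + 1986 = 2295$)
$\frac{P + 2046}{1551 + 2017} = \frac{2295 + 2046}{1551 + 2017} = \frac{4341}{3568}$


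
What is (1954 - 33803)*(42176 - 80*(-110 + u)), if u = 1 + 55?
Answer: -1480851104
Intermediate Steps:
u = 56
(1954 - 33803)*(42176 - 80*(-110 + u)) = (1954 - 33803)*(42176 - 80*(-110 + 56)) = -31849*(42176 - 80*(-54)) = -31849*(42176 + 4320) = -31849*46496 = -1480851104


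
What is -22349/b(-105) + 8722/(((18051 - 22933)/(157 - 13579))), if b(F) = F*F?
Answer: 645275541641/26912025 ≈ 23977.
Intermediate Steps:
b(F) = F**2
-22349/b(-105) + 8722/(((18051 - 22933)/(157 - 13579))) = -22349/((-105)**2) + 8722/(((18051 - 22933)/(157 - 13579))) = -22349/11025 + 8722/((-4882/(-13422))) = -22349*1/11025 + 8722/((-4882*(-1/13422))) = -22349/11025 + 8722/(2441/6711) = -22349/11025 + 8722*(6711/2441) = -22349/11025 + 58533342/2441 = 645275541641/26912025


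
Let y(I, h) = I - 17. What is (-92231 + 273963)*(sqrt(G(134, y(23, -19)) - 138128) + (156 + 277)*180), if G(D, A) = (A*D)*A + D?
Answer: 14164192080 + 181732*I*sqrt(133170) ≈ 1.4164e+10 + 6.6318e+7*I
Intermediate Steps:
y(I, h) = -17 + I
G(D, A) = D + D*A**2 (G(D, A) = D*A**2 + D = D + D*A**2)
(-92231 + 273963)*(sqrt(G(134, y(23, -19)) - 138128) + (156 + 277)*180) = (-92231 + 273963)*(sqrt(134*(1 + (-17 + 23)**2) - 138128) + (156 + 277)*180) = 181732*(sqrt(134*(1 + 6**2) - 138128) + 433*180) = 181732*(sqrt(134*(1 + 36) - 138128) + 77940) = 181732*(sqrt(134*37 - 138128) + 77940) = 181732*(sqrt(4958 - 138128) + 77940) = 181732*(sqrt(-133170) + 77940) = 181732*(I*sqrt(133170) + 77940) = 181732*(77940 + I*sqrt(133170)) = 14164192080 + 181732*I*sqrt(133170)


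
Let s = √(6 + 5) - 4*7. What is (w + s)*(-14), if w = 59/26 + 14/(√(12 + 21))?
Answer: 4683/13 - 14*√11 - 196*√33/33 ≈ 279.68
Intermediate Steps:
w = 59/26 + 14*√33/33 (w = 59*(1/26) + 14/(√33) = 59/26 + 14*(√33/33) = 59/26 + 14*√33/33 ≈ 4.7063)
s = -28 + √11 (s = √11 - 28 = -28 + √11 ≈ -24.683)
(w + s)*(-14) = ((59/26 + 14*√33/33) + (-28 + √11))*(-14) = (-669/26 + √11 + 14*√33/33)*(-14) = 4683/13 - 14*√11 - 196*√33/33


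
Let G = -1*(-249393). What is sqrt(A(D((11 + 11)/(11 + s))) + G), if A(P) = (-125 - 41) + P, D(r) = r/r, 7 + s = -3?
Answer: 6*sqrt(6923) ≈ 499.23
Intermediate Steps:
s = -10 (s = -7 - 3 = -10)
D(r) = 1
A(P) = -166 + P
G = 249393
sqrt(A(D((11 + 11)/(11 + s))) + G) = sqrt((-166 + 1) + 249393) = sqrt(-165 + 249393) = sqrt(249228) = 6*sqrt(6923)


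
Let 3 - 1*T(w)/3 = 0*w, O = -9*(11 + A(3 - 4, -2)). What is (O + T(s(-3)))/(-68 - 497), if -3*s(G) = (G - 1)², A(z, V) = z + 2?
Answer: 99/565 ≈ 0.17522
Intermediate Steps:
A(z, V) = 2 + z
s(G) = -(-1 + G)²/3 (s(G) = -(G - 1)²/3 = -(-1 + G)²/3)
O = -108 (O = -9*(11 + (2 + (3 - 4))) = -9*(11 + (2 - 1)) = -9*(11 + 1) = -9*12 = -108)
T(w) = 9 (T(w) = 9 - 0*w = 9 - 3*0 = 9 + 0 = 9)
(O + T(s(-3)))/(-68 - 497) = (-108 + 9)/(-68 - 497) = -99/(-565) = -99*(-1/565) = 99/565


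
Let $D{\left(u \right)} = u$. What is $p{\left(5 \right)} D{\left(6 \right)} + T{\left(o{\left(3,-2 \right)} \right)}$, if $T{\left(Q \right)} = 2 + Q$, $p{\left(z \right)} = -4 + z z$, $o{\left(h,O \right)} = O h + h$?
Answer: $125$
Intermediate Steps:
$o{\left(h,O \right)} = h + O h$
$p{\left(z \right)} = -4 + z^{2}$
$p{\left(5 \right)} D{\left(6 \right)} + T{\left(o{\left(3,-2 \right)} \right)} = \left(-4 + 5^{2}\right) 6 + \left(2 + 3 \left(1 - 2\right)\right) = \left(-4 + 25\right) 6 + \left(2 + 3 \left(-1\right)\right) = 21 \cdot 6 + \left(2 - 3\right) = 126 - 1 = 125$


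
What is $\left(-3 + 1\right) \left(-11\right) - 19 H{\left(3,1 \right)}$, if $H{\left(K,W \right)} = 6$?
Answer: $-92$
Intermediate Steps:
$\left(-3 + 1\right) \left(-11\right) - 19 H{\left(3,1 \right)} = \left(-3 + 1\right) \left(-11\right) - 114 = \left(-2\right) \left(-11\right) - 114 = 22 - 114 = -92$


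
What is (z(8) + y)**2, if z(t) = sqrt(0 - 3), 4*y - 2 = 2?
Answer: (1 + I*sqrt(3))**2 ≈ -2.0 + 3.4641*I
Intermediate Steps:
y = 1 (y = 1/2 + (1/4)*2 = 1/2 + 1/2 = 1)
z(t) = I*sqrt(3) (z(t) = sqrt(-3) = I*sqrt(3))
(z(8) + y)**2 = (I*sqrt(3) + 1)**2 = (1 + I*sqrt(3))**2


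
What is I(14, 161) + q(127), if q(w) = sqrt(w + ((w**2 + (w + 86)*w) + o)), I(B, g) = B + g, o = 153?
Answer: 175 + 2*sqrt(10865) ≈ 383.47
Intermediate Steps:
q(w) = sqrt(153 + w + w**2 + w*(86 + w)) (q(w) = sqrt(w + ((w**2 + (w + 86)*w) + 153)) = sqrt(w + ((w**2 + (86 + w)*w) + 153)) = sqrt(w + ((w**2 + w*(86 + w)) + 153)) = sqrt(w + (153 + w**2 + w*(86 + w))) = sqrt(153 + w + w**2 + w*(86 + w)))
I(14, 161) + q(127) = (14 + 161) + sqrt(153 + 2*127**2 + 87*127) = 175 + sqrt(153 + 2*16129 + 11049) = 175 + sqrt(153 + 32258 + 11049) = 175 + sqrt(43460) = 175 + 2*sqrt(10865)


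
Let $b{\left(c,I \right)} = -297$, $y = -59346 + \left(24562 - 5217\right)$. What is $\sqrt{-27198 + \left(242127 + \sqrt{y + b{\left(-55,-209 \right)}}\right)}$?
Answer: $\sqrt{214929 + i \sqrt{40298}} \approx 463.6 + 0.216 i$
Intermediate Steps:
$y = -40001$ ($y = -59346 + 19345 = -40001$)
$\sqrt{-27198 + \left(242127 + \sqrt{y + b{\left(-55,-209 \right)}}\right)} = \sqrt{-27198 + \left(242127 + \sqrt{-40001 - 297}\right)} = \sqrt{-27198 + \left(242127 + \sqrt{-40298}\right)} = \sqrt{-27198 + \left(242127 + i \sqrt{40298}\right)} = \sqrt{214929 + i \sqrt{40298}}$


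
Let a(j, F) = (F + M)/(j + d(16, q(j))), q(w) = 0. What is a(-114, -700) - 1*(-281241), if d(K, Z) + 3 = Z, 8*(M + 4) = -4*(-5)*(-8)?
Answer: 32905921/117 ≈ 2.8125e+5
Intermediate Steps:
M = -24 (M = -4 + (-4*(-5)*(-8))/8 = -4 + (20*(-8))/8 = -4 + (⅛)*(-160) = -4 - 20 = -24)
d(K, Z) = -3 + Z
a(j, F) = (-24 + F)/(-3 + j) (a(j, F) = (F - 24)/(j + (-3 + 0)) = (-24 + F)/(j - 3) = (-24 + F)/(-3 + j))
a(-114, -700) - 1*(-281241) = (-24 - 700)/(-3 - 114) - 1*(-281241) = -724/(-117) + 281241 = -1/117*(-724) + 281241 = 724/117 + 281241 = 32905921/117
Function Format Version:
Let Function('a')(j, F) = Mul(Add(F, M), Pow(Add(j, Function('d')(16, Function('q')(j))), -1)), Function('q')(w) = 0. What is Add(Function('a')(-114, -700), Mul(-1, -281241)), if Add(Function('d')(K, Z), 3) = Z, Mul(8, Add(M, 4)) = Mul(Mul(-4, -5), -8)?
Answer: Rational(32905921, 117) ≈ 2.8125e+5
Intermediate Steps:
M = -24 (M = Add(-4, Mul(Rational(1, 8), Mul(Mul(-4, -5), -8))) = Add(-4, Mul(Rational(1, 8), Mul(20, -8))) = Add(-4, Mul(Rational(1, 8), -160)) = Add(-4, -20) = -24)
Function('d')(K, Z) = Add(-3, Z)
Function('a')(j, F) = Mul(Pow(Add(-3, j), -1), Add(-24, F)) (Function('a')(j, F) = Mul(Add(F, -24), Pow(Add(j, Add(-3, 0)), -1)) = Mul(Add(-24, F), Pow(Add(j, -3), -1)) = Mul(Add(-24, F), Pow(Add(-3, j), -1)) = Mul(Pow(Add(-3, j), -1), Add(-24, F)))
Add(Function('a')(-114, -700), Mul(-1, -281241)) = Add(Mul(Pow(Add(-3, -114), -1), Add(-24, -700)), Mul(-1, -281241)) = Add(Mul(Pow(-117, -1), -724), 281241) = Add(Mul(Rational(-1, 117), -724), 281241) = Add(Rational(724, 117), 281241) = Rational(32905921, 117)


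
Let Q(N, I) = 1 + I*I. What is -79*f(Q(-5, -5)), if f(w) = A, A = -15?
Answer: 1185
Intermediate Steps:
Q(N, I) = 1 + I²
f(w) = -15
-79*f(Q(-5, -5)) = -79*(-15) = 1185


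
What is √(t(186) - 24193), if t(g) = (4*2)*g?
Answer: I*√22705 ≈ 150.68*I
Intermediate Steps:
t(g) = 8*g
√(t(186) - 24193) = √(8*186 - 24193) = √(1488 - 24193) = √(-22705) = I*√22705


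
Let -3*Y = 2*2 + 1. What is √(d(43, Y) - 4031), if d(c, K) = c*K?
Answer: 2*I*√9231/3 ≈ 64.052*I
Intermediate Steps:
Y = -5/3 (Y = -(2*2 + 1)/3 = -(4 + 1)/3 = -⅓*5 = -5/3 ≈ -1.6667)
d(c, K) = K*c
√(d(43, Y) - 4031) = √(-5/3*43 - 4031) = √(-215/3 - 4031) = √(-12308/3) = 2*I*√9231/3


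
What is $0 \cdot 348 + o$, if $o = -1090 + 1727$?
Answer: $637$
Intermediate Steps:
$o = 637$
$0 \cdot 348 + o = 0 \cdot 348 + 637 = 0 + 637 = 637$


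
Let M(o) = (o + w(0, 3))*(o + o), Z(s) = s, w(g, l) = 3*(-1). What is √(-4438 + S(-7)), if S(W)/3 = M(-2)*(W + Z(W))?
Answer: I*√5278 ≈ 72.65*I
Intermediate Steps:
w(g, l) = -3
M(o) = 2*o*(-3 + o) (M(o) = (o - 3)*(o + o) = (-3 + o)*(2*o) = 2*o*(-3 + o))
S(W) = 120*W (S(W) = 3*((2*(-2)*(-3 - 2))*(W + W)) = 3*((2*(-2)*(-5))*(2*W)) = 3*(20*(2*W)) = 3*(40*W) = 120*W)
√(-4438 + S(-7)) = √(-4438 + 120*(-7)) = √(-4438 - 840) = √(-5278) = I*√5278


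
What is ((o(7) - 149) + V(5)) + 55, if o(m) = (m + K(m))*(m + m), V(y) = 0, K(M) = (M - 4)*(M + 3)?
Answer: 424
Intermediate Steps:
K(M) = (-4 + M)*(3 + M)
o(m) = 2*m*(-12 + m²) (o(m) = (m + (-12 + m² - m))*(m + m) = (-12 + m²)*(2*m) = 2*m*(-12 + m²))
((o(7) - 149) + V(5)) + 55 = ((2*7*(-12 + 7²) - 149) + 0) + 55 = ((2*7*(-12 + 49) - 149) + 0) + 55 = ((2*7*37 - 149) + 0) + 55 = ((518 - 149) + 0) + 55 = (369 + 0) + 55 = 369 + 55 = 424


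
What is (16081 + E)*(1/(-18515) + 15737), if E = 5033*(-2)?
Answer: 350518776462/3703 ≈ 9.4658e+7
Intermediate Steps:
E = -10066
(16081 + E)*(1/(-18515) + 15737) = (16081 - 10066)*(1/(-18515) + 15737) = 6015*(-1/18515 + 15737) = 6015*(291370554/18515) = 350518776462/3703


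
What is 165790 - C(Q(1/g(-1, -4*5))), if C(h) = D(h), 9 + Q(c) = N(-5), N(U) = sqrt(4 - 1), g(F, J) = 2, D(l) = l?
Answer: 165799 - sqrt(3) ≈ 1.6580e+5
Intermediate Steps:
N(U) = sqrt(3)
Q(c) = -9 + sqrt(3)
C(h) = h
165790 - C(Q(1/g(-1, -4*5))) = 165790 - (-9 + sqrt(3)) = 165790 + (9 - sqrt(3)) = 165799 - sqrt(3)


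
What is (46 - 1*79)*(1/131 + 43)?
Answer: -185922/131 ≈ -1419.3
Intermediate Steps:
(46 - 1*79)*(1/131 + 43) = (46 - 79)*(1/131 + 43) = -33*5634/131 = -185922/131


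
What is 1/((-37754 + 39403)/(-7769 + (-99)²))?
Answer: 2032/1649 ≈ 1.2323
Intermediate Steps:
1/((-37754 + 39403)/(-7769 + (-99)²)) = 1/(1649/(-7769 + 9801)) = 1/(1649/2032) = 2032/1649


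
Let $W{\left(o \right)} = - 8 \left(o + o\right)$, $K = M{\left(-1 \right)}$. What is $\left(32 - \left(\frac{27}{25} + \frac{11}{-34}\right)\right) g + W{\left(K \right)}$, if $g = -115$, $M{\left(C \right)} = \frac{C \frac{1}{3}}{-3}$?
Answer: $- \frac{5500019}{1530} \approx -3594.8$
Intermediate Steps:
$M{\left(C \right)} = - \frac{C}{9}$ ($M{\left(C \right)} = C \frac{1}{3} \left(- \frac{1}{3}\right) = \frac{C}{3} \left(- \frac{1}{3}\right) = - \frac{C}{9}$)
$K = \frac{1}{9}$ ($K = \left(- \frac{1}{9}\right) \left(-1\right) = \frac{1}{9} \approx 0.11111$)
$W{\left(o \right)} = - 16 o$ ($W{\left(o \right)} = - 8 \cdot 2 o = - 16 o$)
$\left(32 - \left(\frac{27}{25} + \frac{11}{-34}\right)\right) g + W{\left(K \right)} = \left(32 - \left(\frac{27}{25} + \frac{11}{-34}\right)\right) \left(-115\right) - \frac{16}{9} = \left(32 - \left(27 \cdot \frac{1}{25} + 11 \left(- \frac{1}{34}\right)\right)\right) \left(-115\right) - \frac{16}{9} = \left(32 - \left(\frac{27}{25} - \frac{11}{34}\right)\right) \left(-115\right) - \frac{16}{9} = \left(32 - \frac{643}{850}\right) \left(-115\right) - \frac{16}{9} = \frac{26557}{850} \left(-115\right) - \frac{16}{9} = - \frac{610811}{170} - \frac{16}{9} = - \frac{5500019}{1530}$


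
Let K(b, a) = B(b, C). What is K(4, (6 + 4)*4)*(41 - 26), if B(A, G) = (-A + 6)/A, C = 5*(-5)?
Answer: 15/2 ≈ 7.5000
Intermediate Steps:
C = -25
B(A, G) = (6 - A)/A
K(b, a) = (6 - b)/b
K(4, (6 + 4)*4)*(41 - 26) = ((6 - 1*4)/4)*(41 - 26) = ((6 - 4)/4)*15 = ((¼)*2)*15 = (½)*15 = 15/2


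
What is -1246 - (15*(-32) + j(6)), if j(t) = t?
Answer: -772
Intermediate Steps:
-1246 - (15*(-32) + j(6)) = -1246 - (15*(-32) + 6) = -1246 - (-480 + 6) = -1246 - 1*(-474) = -1246 + 474 = -772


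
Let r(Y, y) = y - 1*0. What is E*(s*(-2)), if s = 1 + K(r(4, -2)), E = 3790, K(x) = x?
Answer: 7580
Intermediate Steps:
r(Y, y) = y (r(Y, y) = y + 0 = y)
s = -1 (s = 1 - 2 = -1)
E*(s*(-2)) = 3790*(-1*(-2)) = 3790*2 = 7580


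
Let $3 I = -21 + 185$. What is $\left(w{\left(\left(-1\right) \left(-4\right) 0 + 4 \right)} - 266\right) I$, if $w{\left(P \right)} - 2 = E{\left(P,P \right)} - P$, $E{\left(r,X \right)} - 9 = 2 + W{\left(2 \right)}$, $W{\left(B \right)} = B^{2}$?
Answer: $- \frac{41492}{3} \approx -13831.0$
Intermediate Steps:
$I = \frac{164}{3}$ ($I = \frac{-21 + 185}{3} = \frac{1}{3} \cdot 164 = \frac{164}{3} \approx 54.667$)
$E{\left(r,X \right)} = 15$ ($E{\left(r,X \right)} = 9 + \left(2 + 2^{2}\right) = 9 + \left(2 + 4\right) = 9 + 6 = 15$)
$w{\left(P \right)} = 17 - P$ ($w{\left(P \right)} = 2 - \left(-15 + P\right) = 17 - P$)
$\left(w{\left(\left(-1\right) \left(-4\right) 0 + 4 \right)} - 266\right) I = \left(\left(17 - \left(\left(-1\right) \left(-4\right) 0 + 4\right)\right) - 266\right) \frac{164}{3} = \left(\left(17 - \left(4 \cdot 0 + 4\right)\right) - 266\right) \frac{164}{3} = \left(\left(17 - \left(0 + 4\right)\right) - 266\right) \frac{164}{3} = \left(\left(17 - 4\right) - 266\right) \frac{164}{3} = \left(13 - 266\right) \frac{164}{3} = \left(-253\right) \frac{164}{3} = - \frac{41492}{3}$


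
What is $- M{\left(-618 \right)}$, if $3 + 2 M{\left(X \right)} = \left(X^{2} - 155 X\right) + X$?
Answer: $- \frac{477093}{2} \approx -2.3855 \cdot 10^{5}$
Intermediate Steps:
$M{\left(X \right)} = - \frac{3}{2} + \frac{X^{2}}{2} - 77 X$ ($M{\left(X \right)} = - \frac{3}{2} + \frac{\left(X^{2} - 155 X\right) + X}{2} = - \frac{3}{2} + \frac{X^{2} - 154 X}{2} = - \frac{3}{2} + \left(\frac{X^{2}}{2} - 77 X\right) = - \frac{3}{2} + \frac{X^{2}}{2} - 77 X$)
$- M{\left(-618 \right)} = - (- \frac{3}{2} + \frac{\left(-618\right)^{2}}{2} - -47586) = - (- \frac{3}{2} + \frac{1}{2} \cdot 381924 + 47586) = - (- \frac{3}{2} + 190962 + 47586) = \left(-1\right) \frac{477093}{2} = - \frac{477093}{2}$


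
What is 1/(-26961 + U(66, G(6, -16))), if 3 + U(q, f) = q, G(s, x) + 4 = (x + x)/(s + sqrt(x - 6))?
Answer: -1/26898 ≈ -3.7177e-5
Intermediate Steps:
G(s, x) = -4 + 2*x/(s + sqrt(-6 + x)) (G(s, x) = -4 + (x + x)/(s + sqrt(x - 6)) = -4 + (2*x)/(s + sqrt(-6 + x)) = -4 + 2*x/(s + sqrt(-6 + x)))
U(q, f) = -3 + q
1/(-26961 + U(66, G(6, -16))) = 1/(-26961 + (-3 + 66)) = 1/(-26961 + 63) = 1/(-26898) = -1/26898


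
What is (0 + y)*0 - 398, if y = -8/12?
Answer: -398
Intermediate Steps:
y = -⅔ (y = -8*1/12 = -⅔ ≈ -0.66667)
(0 + y)*0 - 398 = (0 - ⅔)*0 - 398 = -⅔*0 - 398 = 0 - 398 = -398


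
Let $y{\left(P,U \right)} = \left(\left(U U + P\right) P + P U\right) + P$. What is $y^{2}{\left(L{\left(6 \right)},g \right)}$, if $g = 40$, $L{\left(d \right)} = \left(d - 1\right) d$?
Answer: $2513016900$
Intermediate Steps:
$L{\left(d \right)} = d \left(-1 + d\right)$ ($L{\left(d \right)} = \left(-1 + d\right) d = d \left(-1 + d\right)$)
$y{\left(P,U \right)} = P + P U + P \left(P + U^{2}\right)$ ($y{\left(P,U \right)} = \left(\left(U^{2} + P\right) P + P U\right) + P = \left(\left(P + U^{2}\right) P + P U\right) + P = \left(P \left(P + U^{2}\right) + P U\right) + P = \left(P U + P \left(P + U^{2}\right)\right) + P = P + P U + P \left(P + U^{2}\right)$)
$y^{2}{\left(L{\left(6 \right)},g \right)} = \left(6 \left(-1 + 6\right) \left(1 + 6 \left(-1 + 6\right) + 40 + 40^{2}\right)\right)^{2} = \left(6 \cdot 5 \left(1 + 6 \cdot 5 + 40 + 1600\right)\right)^{2} = \left(30 \left(1 + 30 + 40 + 1600\right)\right)^{2} = \left(30 \cdot 1671\right)^{2} = 50130^{2} = 2513016900$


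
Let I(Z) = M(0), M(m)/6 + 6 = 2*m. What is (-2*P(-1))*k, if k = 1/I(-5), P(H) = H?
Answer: -1/18 ≈ -0.055556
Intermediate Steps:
M(m) = -36 + 12*m (M(m) = -36 + 6*(2*m) = -36 + 12*m)
I(Z) = -36 (I(Z) = -36 + 12*0 = -36 + 0 = -36)
k = -1/36 (k = 1/(-36) = -1/36 ≈ -0.027778)
(-2*P(-1))*k = -2*(-1)*(-1/36) = 2*(-1/36) = -1/18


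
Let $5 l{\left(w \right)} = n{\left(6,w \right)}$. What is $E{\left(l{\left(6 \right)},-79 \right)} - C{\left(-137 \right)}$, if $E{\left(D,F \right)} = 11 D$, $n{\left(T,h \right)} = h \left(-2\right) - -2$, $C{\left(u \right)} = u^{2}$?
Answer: $-18791$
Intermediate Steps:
$n{\left(T,h \right)} = 2 - 2 h$ ($n{\left(T,h \right)} = - 2 h + 2 = 2 - 2 h$)
$l{\left(w \right)} = \frac{2}{5} - \frac{2 w}{5}$ ($l{\left(w \right)} = \frac{2 - 2 w}{5} = \frac{2}{5} - \frac{2 w}{5}$)
$E{\left(l{\left(6 \right)},-79 \right)} - C{\left(-137 \right)} = 11 \left(\frac{2}{5} - \frac{12}{5}\right) - \left(-137\right)^{2} = 11 \left(\frac{2}{5} - \frac{12}{5}\right) - 18769 = 11 \left(-2\right) - 18769 = -22 - 18769 = -18791$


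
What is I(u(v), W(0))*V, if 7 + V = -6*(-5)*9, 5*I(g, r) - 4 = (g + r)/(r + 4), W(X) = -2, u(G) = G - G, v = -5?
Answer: 789/5 ≈ 157.80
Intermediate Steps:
u(G) = 0
I(g, r) = ⅘ + (g + r)/(5*(4 + r)) (I(g, r) = ⅘ + ((g + r)/(r + 4))/5 = ⅘ + ((g + r)/(4 + r))/5 = ⅘ + (g + r)/(5*(4 + r)))
V = 263 (V = -7 - 6*(-5)*9 = -7 + 30*9 = -7 + 270 = 263)
I(u(v), W(0))*V = ((16 + 0 + 5*(-2))/(5*(4 - 2)))*263 = ((⅕)*(16 + 0 - 10)/2)*263 = ((⅕)*(½)*6)*263 = (⅗)*263 = 789/5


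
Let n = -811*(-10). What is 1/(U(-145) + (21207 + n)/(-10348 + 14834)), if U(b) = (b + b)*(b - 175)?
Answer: 4486/416330117 ≈ 1.0775e-5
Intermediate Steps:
U(b) = 2*b*(-175 + b) (U(b) = (2*b)*(-175 + b) = 2*b*(-175 + b))
n = 8110
1/(U(-145) + (21207 + n)/(-10348 + 14834)) = 1/(2*(-145)*(-175 - 145) + (21207 + 8110)/(-10348 + 14834)) = 1/(2*(-145)*(-320) + 29317/4486) = 1/(92800 + 29317*(1/4486)) = 1/(92800 + 29317/4486) = 1/(416330117/4486) = 4486/416330117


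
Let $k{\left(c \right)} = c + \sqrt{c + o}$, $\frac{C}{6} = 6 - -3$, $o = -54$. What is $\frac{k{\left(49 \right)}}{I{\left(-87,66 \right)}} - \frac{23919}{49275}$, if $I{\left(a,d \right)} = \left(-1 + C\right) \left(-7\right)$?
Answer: $- \frac{537544}{870525} - \frac{i \sqrt{5}}{371} \approx -0.61749 - 0.0060271 i$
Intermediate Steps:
$C = 54$ ($C = 6 \left(6 - -3\right) = 6 \left(6 + 3\right) = 6 \cdot 9 = 54$)
$I{\left(a,d \right)} = -371$ ($I{\left(a,d \right)} = \left(-1 + 54\right) \left(-7\right) = 53 \left(-7\right) = -371$)
$k{\left(c \right)} = c + \sqrt{-54 + c}$ ($k{\left(c \right)} = c + \sqrt{c - 54} = c + \sqrt{-54 + c}$)
$\frac{k{\left(49 \right)}}{I{\left(-87,66 \right)}} - \frac{23919}{49275} = \frac{49 + \sqrt{-54 + 49}}{-371} - \frac{23919}{49275} = \left(49 + \sqrt{-5}\right) \left(- \frac{1}{371}\right) - \frac{7973}{16425} = \left(49 + i \sqrt{5}\right) \left(- \frac{1}{371}\right) - \frac{7973}{16425} = \left(- \frac{7}{53} - \frac{i \sqrt{5}}{371}\right) - \frac{7973}{16425} = - \frac{537544}{870525} - \frac{i \sqrt{5}}{371}$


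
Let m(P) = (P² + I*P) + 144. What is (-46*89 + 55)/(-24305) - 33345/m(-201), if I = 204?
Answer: 30085338/413185 ≈ 72.813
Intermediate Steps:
m(P) = 144 + P² + 204*P (m(P) = (P² + 204*P) + 144 = 144 + P² + 204*P)
(-46*89 + 55)/(-24305) - 33345/m(-201) = (-46*89 + 55)/(-24305) - 33345/(144 + (-201)² + 204*(-201)) = (-4094 + 55)*(-1/24305) - 33345/(144 + 40401 - 41004) = -4039*(-1/24305) - 33345/(-459) = 4039/24305 - 33345*(-1/459) = 4039/24305 + 1235/17 = 30085338/413185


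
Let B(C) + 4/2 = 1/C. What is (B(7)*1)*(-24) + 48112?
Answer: 337096/7 ≈ 48157.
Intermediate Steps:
B(C) = -2 + 1/C
(B(7)*1)*(-24) + 48112 = ((-2 + 1/7)*1)*(-24) + 48112 = ((-2 + ⅐)*1)*(-24) + 48112 = -13/7*1*(-24) + 48112 = -13/7*(-24) + 48112 = 312/7 + 48112 = 337096/7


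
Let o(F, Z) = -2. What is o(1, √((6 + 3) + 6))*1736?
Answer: -3472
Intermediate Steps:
o(1, √((6 + 3) + 6))*1736 = -2*1736 = -3472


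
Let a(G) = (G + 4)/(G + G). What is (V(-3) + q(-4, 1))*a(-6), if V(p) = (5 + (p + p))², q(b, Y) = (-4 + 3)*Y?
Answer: 0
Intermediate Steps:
q(b, Y) = -Y
V(p) = (5 + 2*p)²
a(G) = (4 + G)/(2*G) (a(G) = (4 + G)/((2*G)) = (4 + G)*(1/(2*G)) = (4 + G)/(2*G))
(V(-3) + q(-4, 1))*a(-6) = ((5 + 2*(-3))² - 1*1)*((½)*(4 - 6)/(-6)) = ((5 - 6)² - 1)*((½)*(-⅙)*(-2)) = ((-1)² - 1)*(⅙) = (1 - 1)*(⅙) = 0*(⅙) = 0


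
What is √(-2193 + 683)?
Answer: I*√1510 ≈ 38.859*I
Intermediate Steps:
√(-2193 + 683) = √(-1510) = I*√1510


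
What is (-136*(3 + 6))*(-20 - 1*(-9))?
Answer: 13464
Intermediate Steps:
(-136*(3 + 6))*(-20 - 1*(-9)) = (-136*9)*(-20 + 9) = -34*36*(-11) = -1224*(-11) = 13464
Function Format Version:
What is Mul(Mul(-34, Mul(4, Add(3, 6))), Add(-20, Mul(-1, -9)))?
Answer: 13464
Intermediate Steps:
Mul(Mul(-34, Mul(4, Add(3, 6))), Add(-20, Mul(-1, -9))) = Mul(Mul(-34, Mul(4, 9)), Add(-20, 9)) = Mul(Mul(-34, 36), -11) = Mul(-1224, -11) = 13464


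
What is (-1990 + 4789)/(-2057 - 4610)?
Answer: -2799/6667 ≈ -0.41983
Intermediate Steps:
(-1990 + 4789)/(-2057 - 4610) = 2799/(-6667) = 2799*(-1/6667) = -2799/6667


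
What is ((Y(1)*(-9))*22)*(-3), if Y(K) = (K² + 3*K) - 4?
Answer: 0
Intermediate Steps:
Y(K) = -4 + K² + 3*K
((Y(1)*(-9))*22)*(-3) = (((-4 + 1² + 3*1)*(-9))*22)*(-3) = (((-4 + 1 + 3)*(-9))*22)*(-3) = ((0*(-9))*22)*(-3) = (0*22)*(-3) = 0*(-3) = 0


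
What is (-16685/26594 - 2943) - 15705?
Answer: -495941597/26594 ≈ -18649.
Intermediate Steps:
(-16685/26594 - 2943) - 15705 = -78282827/26594 - 15705 = -495941597/26594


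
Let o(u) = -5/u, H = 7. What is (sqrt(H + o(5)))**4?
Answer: 36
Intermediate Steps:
(sqrt(H + o(5)))**4 = (sqrt(7 - 5/5))**4 = (sqrt(7 - 5*1/5))**4 = (sqrt(7 - 1))**4 = (sqrt(6))**4 = 36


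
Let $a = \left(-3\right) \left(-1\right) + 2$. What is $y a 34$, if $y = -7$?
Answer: $-1190$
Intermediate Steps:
$a = 5$ ($a = 3 + 2 = 5$)
$y a 34 = \left(-7\right) 5 \cdot 34 = \left(-35\right) 34 = -1190$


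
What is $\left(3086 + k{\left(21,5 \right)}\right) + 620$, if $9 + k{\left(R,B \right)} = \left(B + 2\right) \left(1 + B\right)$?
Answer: $3739$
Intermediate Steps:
$k{\left(R,B \right)} = -9 + \left(1 + B\right) \left(2 + B\right)$ ($k{\left(R,B \right)} = -9 + \left(B + 2\right) \left(1 + B\right) = -9 + \left(2 + B\right) \left(1 + B\right) = -9 + \left(1 + B\right) \left(2 + B\right)$)
$\left(3086 + k{\left(21,5 \right)}\right) + 620 = \left(3086 + \left(-7 + 5^{2} + 3 \cdot 5\right)\right) + 620 = \left(3086 + \left(-7 + 25 + 15\right)\right) + 620 = \left(3086 + 33\right) + 620 = 3119 + 620 = 3739$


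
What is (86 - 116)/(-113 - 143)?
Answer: 15/128 ≈ 0.11719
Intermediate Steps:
(86 - 116)/(-113 - 143) = -30/(-256) = -1/256*(-30) = 15/128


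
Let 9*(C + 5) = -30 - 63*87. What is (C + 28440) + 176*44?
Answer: 106700/3 ≈ 35567.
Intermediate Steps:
C = -1852/3 (C = -5 + (-30 - 63*87)/9 = -5 + (-30 - 5481)/9 = -5 + (⅑)*(-5511) = -5 - 1837/3 = -1852/3 ≈ -617.33)
(C + 28440) + 176*44 = (-1852/3 + 28440) + 176*44 = 83468/3 + 7744 = 106700/3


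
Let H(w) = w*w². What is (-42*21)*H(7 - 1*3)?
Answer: -56448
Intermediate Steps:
H(w) = w³
(-42*21)*H(7 - 1*3) = (-42*21)*(7 - 1*3)³ = -882*(7 - 3)³ = -882*4³ = -882*64 = -56448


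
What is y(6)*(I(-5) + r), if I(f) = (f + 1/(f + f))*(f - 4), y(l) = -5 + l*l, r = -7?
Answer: 12059/10 ≈ 1205.9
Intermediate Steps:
y(l) = -5 + l²
I(f) = (-4 + f)*(f + 1/(2*f)) (I(f) = (f + 1/(2*f))*(-4 + f) = (-4 + f)*(f + 1/(2*f)))
y(6)*(I(-5) + r) = (-5 + 6²)*((½ + (-5)² - 4*(-5) - 2/(-5)) - 7) = (-5 + 36)*((½ + 25 + 20 - 2*(-⅕)) - 7) = 31*((½ + 25 + 20 + ⅖) - 7) = 31*(459/10 - 7) = 31*(389/10) = 12059/10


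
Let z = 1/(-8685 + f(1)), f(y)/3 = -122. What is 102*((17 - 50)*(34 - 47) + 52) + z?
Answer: 444060161/9051 ≈ 49062.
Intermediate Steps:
f(y) = -366 (f(y) = 3*(-122) = -366)
z = -1/9051 (z = 1/(-8685 - 366) = 1/(-9051) = -1/9051 ≈ -0.00011049)
102*((17 - 50)*(34 - 47) + 52) + z = 102*((17 - 50)*(34 - 47) + 52) - 1/9051 = 102*(-33*(-13) + 52) - 1/9051 = 102*(429 + 52) - 1/9051 = 102*481 - 1/9051 = 49062 - 1/9051 = 444060161/9051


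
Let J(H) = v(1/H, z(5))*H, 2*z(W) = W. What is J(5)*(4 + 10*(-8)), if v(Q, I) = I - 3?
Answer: 190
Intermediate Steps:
z(W) = W/2
v(Q, I) = -3 + I
J(H) = -H/2 (J(H) = (-3 + (½)*5)*H = (-3 + 5/2)*H = -H/2)
J(5)*(4 + 10*(-8)) = (-½*5)*(4 + 10*(-8)) = -5*(4 - 80)/2 = -5/2*(-76) = 190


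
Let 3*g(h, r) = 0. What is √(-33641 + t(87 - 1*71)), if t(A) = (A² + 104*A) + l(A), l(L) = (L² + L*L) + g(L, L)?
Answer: I*√31209 ≈ 176.66*I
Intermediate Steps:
g(h, r) = 0 (g(h, r) = (⅓)*0 = 0)
l(L) = 2*L² (l(L) = (L² + L*L) + 0 = (L² + L²) + 0 = 2*L² + 0 = 2*L²)
t(A) = 3*A² + 104*A (t(A) = (A² + 104*A) + 2*A² = 3*A² + 104*A)
√(-33641 + t(87 - 1*71)) = √(-33641 + (87 - 1*71)*(104 + 3*(87 - 1*71))) = √(-33641 + (87 - 71)*(104 + 3*(87 - 71))) = √(-33641 + 16*(104 + 3*16)) = √(-33641 + 16*(104 + 48)) = √(-33641 + 16*152) = √(-33641 + 2432) = √(-31209) = I*√31209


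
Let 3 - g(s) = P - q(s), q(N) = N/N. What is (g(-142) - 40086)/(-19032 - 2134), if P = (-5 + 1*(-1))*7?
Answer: 20020/10583 ≈ 1.8917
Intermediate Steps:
P = -42 (P = (-5 - 1)*7 = -6*7 = -42)
q(N) = 1
g(s) = 46 (g(s) = 3 - (-42 - 1*1) = 3 - (-42 - 1) = 3 - 1*(-43) = 3 + 43 = 46)
(g(-142) - 40086)/(-19032 - 2134) = (46 - 40086)/(-19032 - 2134) = -40040/(-21166) = -40040*(-1/21166) = 20020/10583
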